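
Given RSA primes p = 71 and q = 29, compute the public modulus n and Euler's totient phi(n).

Step 1: n = p * q = 71 * 29 = 2059.
Step 2: phi(n) = (p-1)(q-1) = 70 * 28 = 1960.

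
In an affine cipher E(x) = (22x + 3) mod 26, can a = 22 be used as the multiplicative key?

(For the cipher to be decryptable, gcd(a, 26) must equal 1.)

Step 1: Compute gcd(22, 26).
Step 2: gcd(22, 26) = 2.
Since gcd = 2 != 1, 22 shares a common factor with 26, so it cannot be used.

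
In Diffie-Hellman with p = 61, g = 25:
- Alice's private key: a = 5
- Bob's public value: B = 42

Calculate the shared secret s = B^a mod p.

Step 1: s = B^a mod p = 42^5 mod 61.
  42^1 mod 61 = 42
  42^2 mod 61 = (42 * 42) mod 61 = 56
  42^3 mod 61 = (56 * 42) mod 61 = 34
  42^4 mod 61 = (34 * 42) mod 61 = 25
  42^5 mod 61 = (25 * 42) mod 61 = 13
Result: shared secret = 13.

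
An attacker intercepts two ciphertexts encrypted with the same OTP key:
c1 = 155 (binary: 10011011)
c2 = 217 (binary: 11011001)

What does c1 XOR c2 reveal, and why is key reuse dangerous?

Step 1: c1 XOR c2 = (m1 XOR k) XOR (m2 XOR k).
Step 2: By XOR associativity/commutativity: = m1 XOR m2 XOR k XOR k = m1 XOR m2.
Step 3: 10011011 XOR 11011001 = 01000010 = 66.
Step 4: The key cancels out! An attacker learns m1 XOR m2 = 66, revealing the relationship between plaintexts.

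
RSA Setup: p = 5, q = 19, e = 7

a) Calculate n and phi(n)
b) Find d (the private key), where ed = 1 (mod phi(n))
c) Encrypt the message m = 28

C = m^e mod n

Step 1: n = 5 * 19 = 95.
Step 2: phi(n) = (5-1)(19-1) = 4 * 18 = 72.
Step 3: Find d = 7^(-1) mod 72 = 31.
  Verify: 7 * 31 = 217 = 1 (mod 72).
Step 4: C = 28^7 mod 95 = 42.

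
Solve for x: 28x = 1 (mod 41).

Step 1: We need x such that 28 * x = 1 (mod 41).
Step 2: Using the extended Euclidean algorithm or trial:
  28 * 22 = 616 = 15 * 41 + 1.
Step 3: Since 616 mod 41 = 1, the inverse is x = 22.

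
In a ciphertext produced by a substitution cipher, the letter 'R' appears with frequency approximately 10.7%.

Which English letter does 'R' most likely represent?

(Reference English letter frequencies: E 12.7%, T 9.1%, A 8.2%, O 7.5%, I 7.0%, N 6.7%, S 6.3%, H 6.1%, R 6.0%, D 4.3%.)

Step 1: The observed frequency is 10.7%.
Step 2: Compare with English frequencies:
  E: 12.7% (difference: 2.0%)
  T: 9.1% (difference: 1.6%) <-- closest
  A: 8.2% (difference: 2.5%)
  O: 7.5% (difference: 3.2%)
  I: 7.0% (difference: 3.7%)
  N: 6.7% (difference: 4.0%)
  S: 6.3% (difference: 4.4%)
  H: 6.1% (difference: 4.6%)
  R: 6.0% (difference: 4.7%)
  D: 4.3% (difference: 6.4%)
Step 3: 'R' most likely represents 'T' (frequency 9.1%).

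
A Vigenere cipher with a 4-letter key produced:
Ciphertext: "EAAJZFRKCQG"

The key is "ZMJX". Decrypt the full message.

Step 1: Key 'ZMJX' has length 4. Extended key: ZMJXZMJXZMJ
Step 2: Decrypt each position:
  E(4) - Z(25) = 5 = F
  A(0) - M(12) = 14 = O
  A(0) - J(9) = 17 = R
  J(9) - X(23) = 12 = M
  Z(25) - Z(25) = 0 = A
  F(5) - M(12) = 19 = T
  R(17) - J(9) = 8 = I
  K(10) - X(23) = 13 = N
  C(2) - Z(25) = 3 = D
  Q(16) - M(12) = 4 = E
  G(6) - J(9) = 23 = X
Plaintext: FORMATINDEX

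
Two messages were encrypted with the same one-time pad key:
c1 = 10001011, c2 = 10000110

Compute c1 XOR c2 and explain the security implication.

Step 1: c1 XOR c2 = (m1 XOR k) XOR (m2 XOR k).
Step 2: By XOR associativity/commutativity: = m1 XOR m2 XOR k XOR k = m1 XOR m2.
Step 3: 10001011 XOR 10000110 = 00001101 = 13.
Step 4: The key cancels out! An attacker learns m1 XOR m2 = 13, revealing the relationship between plaintexts.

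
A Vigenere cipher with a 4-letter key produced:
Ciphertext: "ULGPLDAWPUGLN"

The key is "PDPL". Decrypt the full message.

Step 1: Key 'PDPL' has length 4. Extended key: PDPLPDPLPDPLP
Step 2: Decrypt each position:
  U(20) - P(15) = 5 = F
  L(11) - D(3) = 8 = I
  G(6) - P(15) = 17 = R
  P(15) - L(11) = 4 = E
  L(11) - P(15) = 22 = W
  D(3) - D(3) = 0 = A
  A(0) - P(15) = 11 = L
  W(22) - L(11) = 11 = L
  P(15) - P(15) = 0 = A
  U(20) - D(3) = 17 = R
  G(6) - P(15) = 17 = R
  L(11) - L(11) = 0 = A
  N(13) - P(15) = 24 = Y
Plaintext: FIREWALLARRAY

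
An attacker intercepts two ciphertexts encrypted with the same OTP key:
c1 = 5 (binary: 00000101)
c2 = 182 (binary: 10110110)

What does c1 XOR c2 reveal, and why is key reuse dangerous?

Step 1: c1 XOR c2 = (m1 XOR k) XOR (m2 XOR k).
Step 2: By XOR associativity/commutativity: = m1 XOR m2 XOR k XOR k = m1 XOR m2.
Step 3: 00000101 XOR 10110110 = 10110011 = 179.
Step 4: The key cancels out! An attacker learns m1 XOR m2 = 179, revealing the relationship between plaintexts.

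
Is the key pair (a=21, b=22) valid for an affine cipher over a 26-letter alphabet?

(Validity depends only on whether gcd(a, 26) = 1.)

Step 1: Compute gcd(21, 26).
Step 2: gcd(21, 26) = 1.
Since gcd = 1, 21 is coprime with 26, so it is a valid key.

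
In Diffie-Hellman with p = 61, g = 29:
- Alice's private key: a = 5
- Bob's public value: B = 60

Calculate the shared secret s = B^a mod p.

Step 1: s = B^a mod p = 60^5 mod 61.
  60^1 mod 61 = 60
  60^2 mod 61 = (60 * 60) mod 61 = 1
  60^3 mod 61 = (1 * 60) mod 61 = 60
  60^4 mod 61 = (60 * 60) mod 61 = 1
  60^5 mod 61 = (1 * 60) mod 61 = 60
Result: shared secret = 60.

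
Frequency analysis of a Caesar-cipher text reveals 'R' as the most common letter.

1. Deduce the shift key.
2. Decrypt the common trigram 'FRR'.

Step 1: In English, 'E' is the most frequent letter (12.7%).
Step 2: The most frequent ciphertext letter is 'R' (position 17).
Step 3: Shift = (17 - 4) mod 26 = 13.
Step 4: Decrypt 'FRR' by shifting back 13:
  F -> S
  R -> E
  R -> E
Step 5: 'FRR' decrypts to 'SEE'.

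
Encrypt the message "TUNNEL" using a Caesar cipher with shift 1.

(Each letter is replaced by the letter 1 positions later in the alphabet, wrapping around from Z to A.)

Step 1: For each letter, shift forward by 1 positions (mod 26).
  T (position 19) -> position (19+1) mod 26 = 20 -> U
  U (position 20) -> position (20+1) mod 26 = 21 -> V
  N (position 13) -> position (13+1) mod 26 = 14 -> O
  N (position 13) -> position (13+1) mod 26 = 14 -> O
  E (position 4) -> position (4+1) mod 26 = 5 -> F
  L (position 11) -> position (11+1) mod 26 = 12 -> M
Result: UVOOFM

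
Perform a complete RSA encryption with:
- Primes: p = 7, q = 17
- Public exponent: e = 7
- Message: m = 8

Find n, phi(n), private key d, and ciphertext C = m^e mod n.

Step 1: n = 7 * 17 = 119.
Step 2: phi(n) = (7-1)(17-1) = 6 * 16 = 96.
Step 3: Find d = 7^(-1) mod 96 = 55.
  Verify: 7 * 55 = 385 = 1 (mod 96).
Step 4: C = 8^7 mod 119 = 15.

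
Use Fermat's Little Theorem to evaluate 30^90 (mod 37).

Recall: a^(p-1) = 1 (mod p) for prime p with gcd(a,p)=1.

Step 1: Since 37 is prime, by Fermat's Little Theorem: 30^36 = 1 (mod 37).
Step 2: Reduce exponent: 90 mod 36 = 18.
Step 3: So 30^90 = 30^18 (mod 37).
Step 4: 30^18 mod 37 = 1.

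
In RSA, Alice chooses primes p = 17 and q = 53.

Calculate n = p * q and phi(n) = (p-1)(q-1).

Step 1: n = p * q = 17 * 53 = 901.
Step 2: phi(n) = (p-1)(q-1) = 16 * 52 = 832.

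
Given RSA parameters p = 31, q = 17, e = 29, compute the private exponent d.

Step 1: n = 31 * 17 = 527.
Step 2: phi(n) = 30 * 16 = 480.
Step 3: Find d such that 29 * d = 1 (mod 480).
Step 4: d = 29^(-1) mod 480 = 149.
Verification: 29 * 149 = 4321 = 9 * 480 + 1.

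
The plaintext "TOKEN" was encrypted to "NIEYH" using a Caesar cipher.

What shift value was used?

Step 1: Compare first letters: T (position 19) -> N (position 13).
Step 2: Shift = (13 - 19) mod 26 = 20.
The shift value is 20.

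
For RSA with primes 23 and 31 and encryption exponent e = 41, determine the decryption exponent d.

Step 1: n = 23 * 31 = 713.
Step 2: phi(n) = 22 * 30 = 660.
Step 3: Find d such that 41 * d = 1 (mod 660).
Step 4: d = 41^(-1) mod 660 = 161.
Verification: 41 * 161 = 6601 = 10 * 660 + 1.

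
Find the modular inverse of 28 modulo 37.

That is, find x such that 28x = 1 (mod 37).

Step 1: We need x such that 28 * x = 1 (mod 37).
Step 2: Using the extended Euclidean algorithm or trial:
  28 * 4 = 112 = 3 * 37 + 1.
Step 3: Since 112 mod 37 = 1, the inverse is x = 4.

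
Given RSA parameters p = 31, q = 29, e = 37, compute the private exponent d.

Step 1: n = 31 * 29 = 899.
Step 2: phi(n) = 30 * 28 = 840.
Step 3: Find d such that 37 * d = 1 (mod 840).
Step 4: d = 37^(-1) mod 840 = 613.
Verification: 37 * 613 = 22681 = 27 * 840 + 1.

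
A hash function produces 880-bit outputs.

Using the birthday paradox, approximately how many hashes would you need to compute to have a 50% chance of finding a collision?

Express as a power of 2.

Step 1: The birthday paradox gives collision probability ~50% after sqrt(2^n) = 2^(n/2) hashes.
Step 2: For 880-bit output: 2^(880/2) = 2^440.
Step 3: Approximately 2^440 hash computations needed.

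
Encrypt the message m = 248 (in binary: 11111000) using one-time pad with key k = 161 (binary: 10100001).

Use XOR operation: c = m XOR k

Step 1: Write out the XOR operation bit by bit:
  Message: 11111000
  Key:     10100001
  XOR:     01011001
Step 2: Convert to decimal: 01011001 = 89.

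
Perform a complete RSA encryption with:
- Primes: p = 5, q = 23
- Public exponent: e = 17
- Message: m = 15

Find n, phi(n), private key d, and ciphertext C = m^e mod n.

Step 1: n = 5 * 23 = 115.
Step 2: phi(n) = (5-1)(23-1) = 4 * 22 = 88.
Step 3: Find d = 17^(-1) mod 88 = 57.
  Verify: 17 * 57 = 969 = 1 (mod 88).
Step 4: C = 15^17 mod 115 = 10.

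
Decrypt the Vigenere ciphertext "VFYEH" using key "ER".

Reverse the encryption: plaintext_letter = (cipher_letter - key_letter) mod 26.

Step 1: Extend key: ERERE
Step 2: Decrypt each letter (c - k) mod 26:
  V(21) - E(4) = (21-4) mod 26 = 17 = R
  F(5) - R(17) = (5-17) mod 26 = 14 = O
  Y(24) - E(4) = (24-4) mod 26 = 20 = U
  E(4) - R(17) = (4-17) mod 26 = 13 = N
  H(7) - E(4) = (7-4) mod 26 = 3 = D
Plaintext: ROUND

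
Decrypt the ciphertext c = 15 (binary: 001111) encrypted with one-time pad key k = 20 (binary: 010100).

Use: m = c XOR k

Step 1: XOR ciphertext with key:
  Ciphertext: 001111
  Key:        010100
  XOR:        011011
Step 2: Plaintext = 011011 = 27 in decimal.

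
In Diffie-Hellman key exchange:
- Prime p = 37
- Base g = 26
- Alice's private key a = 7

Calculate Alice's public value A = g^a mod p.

Step 1: A = g^a mod p = 26^7 mod 37.
  26^1 mod 37 = 26
  26^2 mod 37 = (26 * 26) mod 37 = 10
  26^3 mod 37 = (10 * 26) mod 37 = 1
  26^4 mod 37 = (1 * 26) mod 37 = 26
  26^5 mod 37 = (26 * 26) mod 37 = 10
  26^6 mod 37 = (10 * 26) mod 37 = 1
  26^7 mod 37 = (1 * 26) mod 37 = 26
Result: A = 26.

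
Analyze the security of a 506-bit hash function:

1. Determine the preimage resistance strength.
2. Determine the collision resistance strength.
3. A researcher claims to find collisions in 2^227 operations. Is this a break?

Step 1: Preimage resistance requires brute-force of 2^506 operations.
Step 2: Collision resistance (birthday bound) = 2^(506/2) = 2^253.
Step 3: The claimed attack costs 2^227 operations.
Step 4: Since 2^227 < 2^253, the claimed attack beats the generic birthday bound, so collision resistance is broken.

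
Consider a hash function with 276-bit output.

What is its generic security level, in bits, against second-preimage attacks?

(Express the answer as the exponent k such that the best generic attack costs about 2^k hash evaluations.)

Step 1: The hash has a 276-bit output.
Step 2: Second-preimage resistance means: given a specific input x, it should be infeasible to find a different y with h(y) = h(x).
With a 276-bit output, a generic search for a second preimage costs about 2^276 evaluations (each trial matches the fixed target with probability 2^-276).
Step 3: Security level = 276 bits.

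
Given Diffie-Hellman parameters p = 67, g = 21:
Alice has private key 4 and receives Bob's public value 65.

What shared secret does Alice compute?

Step 1: s = B^a mod p = 65^4 mod 67.
  65^1 mod 67 = 65
  65^2 mod 67 = (65 * 65) mod 67 = 4
  65^3 mod 67 = (4 * 65) mod 67 = 59
  65^4 mod 67 = (59 * 65) mod 67 = 16
Result: shared secret = 16.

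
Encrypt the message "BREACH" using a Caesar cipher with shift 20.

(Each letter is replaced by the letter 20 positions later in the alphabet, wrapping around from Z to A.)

Step 1: For each letter, shift forward by 20 positions (mod 26).
  B (position 1) -> position (1+20) mod 26 = 21 -> V
  R (position 17) -> position (17+20) mod 26 = 11 -> L
  E (position 4) -> position (4+20) mod 26 = 24 -> Y
  A (position 0) -> position (0+20) mod 26 = 20 -> U
  C (position 2) -> position (2+20) mod 26 = 22 -> W
  H (position 7) -> position (7+20) mod 26 = 1 -> B
Result: VLYUWB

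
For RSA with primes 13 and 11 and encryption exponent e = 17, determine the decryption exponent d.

Step 1: n = 13 * 11 = 143.
Step 2: phi(n) = 12 * 10 = 120.
Step 3: Find d such that 17 * d = 1 (mod 120).
Step 4: d = 17^(-1) mod 120 = 113.
Verification: 17 * 113 = 1921 = 16 * 120 + 1.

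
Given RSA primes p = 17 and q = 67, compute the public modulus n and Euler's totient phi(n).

Step 1: n = p * q = 17 * 67 = 1139.
Step 2: phi(n) = (p-1)(q-1) = 16 * 66 = 1056.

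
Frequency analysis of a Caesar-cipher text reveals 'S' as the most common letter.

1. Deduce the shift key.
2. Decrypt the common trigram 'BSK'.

Step 1: In English, 'E' is the most frequent letter (12.7%).
Step 2: The most frequent ciphertext letter is 'S' (position 18).
Step 3: Shift = (18 - 4) mod 26 = 14.
Step 4: Decrypt 'BSK' by shifting back 14:
  B -> N
  S -> E
  K -> W
Step 5: 'BSK' decrypts to 'NEW'.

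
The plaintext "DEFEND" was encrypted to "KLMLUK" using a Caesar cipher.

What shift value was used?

Step 1: Compare first letters: D (position 3) -> K (position 10).
Step 2: Shift = (10 - 3) mod 26 = 7.
The shift value is 7.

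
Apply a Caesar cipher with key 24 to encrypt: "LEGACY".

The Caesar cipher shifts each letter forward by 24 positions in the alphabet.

Step 1: For each letter, shift forward by 24 positions (mod 26).
  L (position 11) -> position (11+24) mod 26 = 9 -> J
  E (position 4) -> position (4+24) mod 26 = 2 -> C
  G (position 6) -> position (6+24) mod 26 = 4 -> E
  A (position 0) -> position (0+24) mod 26 = 24 -> Y
  C (position 2) -> position (2+24) mod 26 = 0 -> A
  Y (position 24) -> position (24+24) mod 26 = 22 -> W
Result: JCEYAW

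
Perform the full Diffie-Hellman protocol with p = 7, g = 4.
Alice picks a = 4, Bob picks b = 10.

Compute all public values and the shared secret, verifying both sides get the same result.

Step 1: A = g^a mod p = 4^4 mod 7 = 4.
Step 2: B = g^b mod p = 4^10 mod 7 = 4.
Step 3: Alice computes s = B^a mod p = 4^4 mod 7 = 4.
Step 4: Bob computes s = A^b mod p = 4^10 mod 7 = 4.
Both sides agree: shared secret = 4.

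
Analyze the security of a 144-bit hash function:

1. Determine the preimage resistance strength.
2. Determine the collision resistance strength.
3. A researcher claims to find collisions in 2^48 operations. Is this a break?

Step 1: Preimage resistance requires brute-force of 2^144 operations.
Step 2: Collision resistance (birthday bound) = 2^(144/2) = 2^72.
Step 3: The claimed attack costs 2^48 operations.
Step 4: Since 2^48 < 2^72, the claimed attack beats the generic birthday bound, so collision resistance is broken.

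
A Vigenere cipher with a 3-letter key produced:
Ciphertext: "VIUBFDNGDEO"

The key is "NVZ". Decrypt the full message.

Step 1: Key 'NVZ' has length 3. Extended key: NVZNVZNVZNV
Step 2: Decrypt each position:
  V(21) - N(13) = 8 = I
  I(8) - V(21) = 13 = N
  U(20) - Z(25) = 21 = V
  B(1) - N(13) = 14 = O
  F(5) - V(21) = 10 = K
  D(3) - Z(25) = 4 = E
  N(13) - N(13) = 0 = A
  G(6) - V(21) = 11 = L
  D(3) - Z(25) = 4 = E
  E(4) - N(13) = 17 = R
  O(14) - V(21) = 19 = T
Plaintext: INVOKEALERT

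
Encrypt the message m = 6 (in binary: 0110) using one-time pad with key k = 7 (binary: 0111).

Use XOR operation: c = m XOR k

Step 1: Write out the XOR operation bit by bit:
  Message: 0110
  Key:     0111
  XOR:     0001
Step 2: Convert to decimal: 0001 = 1.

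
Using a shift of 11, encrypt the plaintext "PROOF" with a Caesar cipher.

Step 1: For each letter, shift forward by 11 positions (mod 26).
  P (position 15) -> position (15+11) mod 26 = 0 -> A
  R (position 17) -> position (17+11) mod 26 = 2 -> C
  O (position 14) -> position (14+11) mod 26 = 25 -> Z
  O (position 14) -> position (14+11) mod 26 = 25 -> Z
  F (position 5) -> position (5+11) mod 26 = 16 -> Q
Result: ACZZQ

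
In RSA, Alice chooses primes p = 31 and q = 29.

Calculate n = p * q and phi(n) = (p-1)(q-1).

Step 1: n = p * q = 31 * 29 = 899.
Step 2: phi(n) = (p-1)(q-1) = 30 * 28 = 840.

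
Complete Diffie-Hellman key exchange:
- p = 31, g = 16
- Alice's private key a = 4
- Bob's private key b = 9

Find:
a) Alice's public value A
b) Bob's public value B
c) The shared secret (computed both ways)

Step 1: A = g^a mod p = 16^4 mod 31 = 2.
Step 2: B = g^b mod p = 16^9 mod 31 = 2.
Step 3: Alice computes s = B^a mod p = 2^4 mod 31 = 16.
Step 4: Bob computes s = A^b mod p = 2^9 mod 31 = 16.
Both sides agree: shared secret = 16.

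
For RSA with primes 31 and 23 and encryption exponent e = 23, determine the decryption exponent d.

Step 1: n = 31 * 23 = 713.
Step 2: phi(n) = 30 * 22 = 660.
Step 3: Find d such that 23 * d = 1 (mod 660).
Step 4: d = 23^(-1) mod 660 = 287.
Verification: 23 * 287 = 6601 = 10 * 660 + 1.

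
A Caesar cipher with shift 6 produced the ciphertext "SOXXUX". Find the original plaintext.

Step 1: Reverse the shift by subtracting 6 from each letter position.
  S (position 18) -> position (18-6) mod 26 = 12 -> M
  O (position 14) -> position (14-6) mod 26 = 8 -> I
  X (position 23) -> position (23-6) mod 26 = 17 -> R
  X (position 23) -> position (23-6) mod 26 = 17 -> R
  U (position 20) -> position (20-6) mod 26 = 14 -> O
  X (position 23) -> position (23-6) mod 26 = 17 -> R
Decrypted message: MIRROR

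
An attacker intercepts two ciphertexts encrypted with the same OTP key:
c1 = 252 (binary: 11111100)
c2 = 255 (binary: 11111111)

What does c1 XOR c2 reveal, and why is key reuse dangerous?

Step 1: c1 XOR c2 = (m1 XOR k) XOR (m2 XOR k).
Step 2: By XOR associativity/commutativity: = m1 XOR m2 XOR k XOR k = m1 XOR m2.
Step 3: 11111100 XOR 11111111 = 00000011 = 3.
Step 4: The key cancels out! An attacker learns m1 XOR m2 = 3, revealing the relationship between plaintexts.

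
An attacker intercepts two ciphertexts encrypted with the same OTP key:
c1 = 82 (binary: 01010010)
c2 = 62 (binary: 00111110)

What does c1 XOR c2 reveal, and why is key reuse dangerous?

Step 1: c1 XOR c2 = (m1 XOR k) XOR (m2 XOR k).
Step 2: By XOR associativity/commutativity: = m1 XOR m2 XOR k XOR k = m1 XOR m2.
Step 3: 01010010 XOR 00111110 = 01101100 = 108.
Step 4: The key cancels out! An attacker learns m1 XOR m2 = 108, revealing the relationship between plaintexts.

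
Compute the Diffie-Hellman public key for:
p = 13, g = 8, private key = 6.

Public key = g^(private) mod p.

Step 1: A = g^a mod p = 8^6 mod 13.
  8^1 mod 13 = 8
  8^2 mod 13 = (8 * 8) mod 13 = 12
  8^3 mod 13 = (12 * 8) mod 13 = 5
  8^4 mod 13 = (5 * 8) mod 13 = 1
  8^5 mod 13 = (1 * 8) mod 13 = 8
  8^6 mod 13 = (8 * 8) mod 13 = 12
Result: A = 12.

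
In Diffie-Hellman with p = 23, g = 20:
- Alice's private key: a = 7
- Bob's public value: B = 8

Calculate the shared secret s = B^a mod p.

Step 1: s = B^a mod p = 8^7 mod 23.
  8^1 mod 23 = 8
  8^2 mod 23 = (8 * 8) mod 23 = 18
  8^3 mod 23 = (18 * 8) mod 23 = 6
  8^4 mod 23 = (6 * 8) mod 23 = 2
  8^5 mod 23 = (2 * 8) mod 23 = 16
  8^6 mod 23 = (16 * 8) mod 23 = 13
  8^7 mod 23 = (13 * 8) mod 23 = 12
Result: shared secret = 12.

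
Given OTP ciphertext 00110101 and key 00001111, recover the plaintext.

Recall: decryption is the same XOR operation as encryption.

Step 1: XOR ciphertext with key:
  Ciphertext: 00110101
  Key:        00001111
  XOR:        00111010
Step 2: Plaintext = 00111010 = 58 in decimal.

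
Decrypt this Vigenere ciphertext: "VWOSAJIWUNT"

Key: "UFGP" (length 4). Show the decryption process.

Step 1: Key 'UFGP' has length 4. Extended key: UFGPUFGPUFG
Step 2: Decrypt each position:
  V(21) - U(20) = 1 = B
  W(22) - F(5) = 17 = R
  O(14) - G(6) = 8 = I
  S(18) - P(15) = 3 = D
  A(0) - U(20) = 6 = G
  J(9) - F(5) = 4 = E
  I(8) - G(6) = 2 = C
  W(22) - P(15) = 7 = H
  U(20) - U(20) = 0 = A
  N(13) - F(5) = 8 = I
  T(19) - G(6) = 13 = N
Plaintext: BRIDGECHAIN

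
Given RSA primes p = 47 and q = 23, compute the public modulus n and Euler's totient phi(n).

Step 1: n = p * q = 47 * 23 = 1081.
Step 2: phi(n) = (p-1)(q-1) = 46 * 22 = 1012.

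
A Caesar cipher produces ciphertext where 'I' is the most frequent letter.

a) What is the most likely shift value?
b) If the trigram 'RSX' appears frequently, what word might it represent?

Step 1: In English, 'E' is the most frequent letter (12.7%).
Step 2: The most frequent ciphertext letter is 'I' (position 8).
Step 3: Shift = (8 - 4) mod 26 = 4.
Step 4: Decrypt 'RSX' by shifting back 4:
  R -> N
  S -> O
  X -> T
Step 5: 'RSX' decrypts to 'NOT'.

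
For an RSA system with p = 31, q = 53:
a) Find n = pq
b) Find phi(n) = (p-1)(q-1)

Step 1: n = p * q = 31 * 53 = 1643.
Step 2: phi(n) = (p-1)(q-1) = 30 * 52 = 1560.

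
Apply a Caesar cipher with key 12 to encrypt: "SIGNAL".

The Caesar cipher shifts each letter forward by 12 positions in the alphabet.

Step 1: For each letter, shift forward by 12 positions (mod 26).
  S (position 18) -> position (18+12) mod 26 = 4 -> E
  I (position 8) -> position (8+12) mod 26 = 20 -> U
  G (position 6) -> position (6+12) mod 26 = 18 -> S
  N (position 13) -> position (13+12) mod 26 = 25 -> Z
  A (position 0) -> position (0+12) mod 26 = 12 -> M
  L (position 11) -> position (11+12) mod 26 = 23 -> X
Result: EUSZMX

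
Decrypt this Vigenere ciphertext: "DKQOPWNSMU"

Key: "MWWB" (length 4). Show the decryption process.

Step 1: Key 'MWWB' has length 4. Extended key: MWWBMWWBMW
Step 2: Decrypt each position:
  D(3) - M(12) = 17 = R
  K(10) - W(22) = 14 = O
  Q(16) - W(22) = 20 = U
  O(14) - B(1) = 13 = N
  P(15) - M(12) = 3 = D
  W(22) - W(22) = 0 = A
  N(13) - W(22) = 17 = R
  S(18) - B(1) = 17 = R
  M(12) - M(12) = 0 = A
  U(20) - W(22) = 24 = Y
Plaintext: ROUNDARRAY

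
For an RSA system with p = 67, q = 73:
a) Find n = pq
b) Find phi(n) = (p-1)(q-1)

Step 1: n = p * q = 67 * 73 = 4891.
Step 2: phi(n) = (p-1)(q-1) = 66 * 72 = 4752.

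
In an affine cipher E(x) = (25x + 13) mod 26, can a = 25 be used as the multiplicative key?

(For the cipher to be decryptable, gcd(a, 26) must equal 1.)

Step 1: Compute gcd(25, 26).
Step 2: gcd(25, 26) = 1.
Since gcd = 1, 25 is coprime with 26, so it is a valid key.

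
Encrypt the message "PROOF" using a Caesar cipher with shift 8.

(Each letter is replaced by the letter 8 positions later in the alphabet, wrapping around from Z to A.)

Step 1: For each letter, shift forward by 8 positions (mod 26).
  P (position 15) -> position (15+8) mod 26 = 23 -> X
  R (position 17) -> position (17+8) mod 26 = 25 -> Z
  O (position 14) -> position (14+8) mod 26 = 22 -> W
  O (position 14) -> position (14+8) mod 26 = 22 -> W
  F (position 5) -> position (5+8) mod 26 = 13 -> N
Result: XZWWN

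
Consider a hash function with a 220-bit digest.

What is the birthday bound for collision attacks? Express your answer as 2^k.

Step 1: The birthday paradox gives collision probability ~50% after sqrt(2^n) = 2^(n/2) hashes.
Step 2: For 220-bit output: 2^(220/2) = 2^110.
Step 3: Approximately 2^110 hash computations needed.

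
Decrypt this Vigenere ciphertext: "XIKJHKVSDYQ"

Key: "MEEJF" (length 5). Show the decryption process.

Step 1: Key 'MEEJF' has length 5. Extended key: MEEJFMEEJFM
Step 2: Decrypt each position:
  X(23) - M(12) = 11 = L
  I(8) - E(4) = 4 = E
  K(10) - E(4) = 6 = G
  J(9) - J(9) = 0 = A
  H(7) - F(5) = 2 = C
  K(10) - M(12) = 24 = Y
  V(21) - E(4) = 17 = R
  S(18) - E(4) = 14 = O
  D(3) - J(9) = 20 = U
  Y(24) - F(5) = 19 = T
  Q(16) - M(12) = 4 = E
Plaintext: LEGACYROUTE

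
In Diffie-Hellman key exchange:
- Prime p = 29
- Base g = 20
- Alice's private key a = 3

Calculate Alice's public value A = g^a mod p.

Step 1: A = g^a mod p = 20^3 mod 29.
  20^1 mod 29 = 20
  20^2 mod 29 = (20 * 20) mod 29 = 23
  20^3 mod 29 = (23 * 20) mod 29 = 25
Result: A = 25.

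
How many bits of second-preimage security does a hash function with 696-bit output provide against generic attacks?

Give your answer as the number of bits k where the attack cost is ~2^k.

Step 1: The hash has a 696-bit output.
Step 2: Second-preimage resistance means: given a specific input x, it should be infeasible to find a different y with h(y) = h(x).
With a 696-bit output, a generic search for a second preimage costs about 2^696 evaluations (each trial matches the fixed target with probability 2^-696).
Step 3: Security level = 696 bits.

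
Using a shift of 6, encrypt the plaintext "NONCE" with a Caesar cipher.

Step 1: For each letter, shift forward by 6 positions (mod 26).
  N (position 13) -> position (13+6) mod 26 = 19 -> T
  O (position 14) -> position (14+6) mod 26 = 20 -> U
  N (position 13) -> position (13+6) mod 26 = 19 -> T
  C (position 2) -> position (2+6) mod 26 = 8 -> I
  E (position 4) -> position (4+6) mod 26 = 10 -> K
Result: TUTIK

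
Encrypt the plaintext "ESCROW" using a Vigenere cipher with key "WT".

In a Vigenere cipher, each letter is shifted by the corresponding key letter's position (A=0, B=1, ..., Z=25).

Step 1: Repeat key to match plaintext length:
  Plaintext: ESCROW
  Key:       WTWTWT
Step 2: Encrypt each letter:
  E(4) + W(22) = (4+22) mod 26 = 0 = A
  S(18) + T(19) = (18+19) mod 26 = 11 = L
  C(2) + W(22) = (2+22) mod 26 = 24 = Y
  R(17) + T(19) = (17+19) mod 26 = 10 = K
  O(14) + W(22) = (14+22) mod 26 = 10 = K
  W(22) + T(19) = (22+19) mod 26 = 15 = P
Ciphertext: ALYKKP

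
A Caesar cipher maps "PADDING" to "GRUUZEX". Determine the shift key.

Step 1: Compare first letters: P (position 15) -> G (position 6).
Step 2: Shift = (6 - 15) mod 26 = 17.
The shift value is 17.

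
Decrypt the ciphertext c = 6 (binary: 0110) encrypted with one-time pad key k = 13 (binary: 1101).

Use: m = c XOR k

Step 1: XOR ciphertext with key:
  Ciphertext: 0110
  Key:        1101
  XOR:        1011
Step 2: Plaintext = 1011 = 11 in decimal.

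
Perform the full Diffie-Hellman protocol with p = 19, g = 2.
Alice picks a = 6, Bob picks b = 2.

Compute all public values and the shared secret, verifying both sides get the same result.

Step 1: A = g^a mod p = 2^6 mod 19 = 7.
Step 2: B = g^b mod p = 2^2 mod 19 = 4.
Step 3: Alice computes s = B^a mod p = 4^6 mod 19 = 11.
Step 4: Bob computes s = A^b mod p = 7^2 mod 19 = 11.
Both sides agree: shared secret = 11.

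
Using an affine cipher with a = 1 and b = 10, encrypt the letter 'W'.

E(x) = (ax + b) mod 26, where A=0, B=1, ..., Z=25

Step 1: Convert 'W' to number: x = 22.
Step 2: E(22) = (1 * 22 + 10) mod 26 = 32 mod 26 = 6.
Step 3: Convert 6 back to letter: G.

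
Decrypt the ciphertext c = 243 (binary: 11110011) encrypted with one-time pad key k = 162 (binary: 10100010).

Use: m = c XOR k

Step 1: XOR ciphertext with key:
  Ciphertext: 11110011
  Key:        10100010
  XOR:        01010001
Step 2: Plaintext = 01010001 = 81 in decimal.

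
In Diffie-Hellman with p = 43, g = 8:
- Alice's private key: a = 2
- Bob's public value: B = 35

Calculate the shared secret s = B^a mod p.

Step 1: s = B^a mod p = 35^2 mod 43.
  35^1 mod 43 = 35
  35^2 mod 43 = (35 * 35) mod 43 = 21
Result: shared secret = 21.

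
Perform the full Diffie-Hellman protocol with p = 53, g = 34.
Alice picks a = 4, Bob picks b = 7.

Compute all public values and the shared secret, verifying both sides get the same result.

Step 1: A = g^a mod p = 34^4 mod 53 = 47.
Step 2: B = g^b mod p = 34^7 mod 53 = 26.
Step 3: Alice computes s = B^a mod p = 26^4 mod 53 = 10.
Step 4: Bob computes s = A^b mod p = 47^7 mod 53 = 10.
Both sides agree: shared secret = 10.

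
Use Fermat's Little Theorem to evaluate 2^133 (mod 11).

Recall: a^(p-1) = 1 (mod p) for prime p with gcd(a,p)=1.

Step 1: Since 11 is prime, by Fermat's Little Theorem: 2^10 = 1 (mod 11).
Step 2: Reduce exponent: 133 mod 10 = 3.
Step 3: So 2^133 = 2^3 (mod 11).
Step 4: 2^3 mod 11 = 8.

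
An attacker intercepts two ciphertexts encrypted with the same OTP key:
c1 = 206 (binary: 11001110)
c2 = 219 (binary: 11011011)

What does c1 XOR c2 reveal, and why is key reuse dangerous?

Step 1: c1 XOR c2 = (m1 XOR k) XOR (m2 XOR k).
Step 2: By XOR associativity/commutativity: = m1 XOR m2 XOR k XOR k = m1 XOR m2.
Step 3: 11001110 XOR 11011011 = 00010101 = 21.
Step 4: The key cancels out! An attacker learns m1 XOR m2 = 21, revealing the relationship between plaintexts.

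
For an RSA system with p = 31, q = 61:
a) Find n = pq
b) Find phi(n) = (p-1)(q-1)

Step 1: n = p * q = 31 * 61 = 1891.
Step 2: phi(n) = (p-1)(q-1) = 30 * 60 = 1800.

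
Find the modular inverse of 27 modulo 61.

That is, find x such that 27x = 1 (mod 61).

Step 1: We need x such that 27 * x = 1 (mod 61).
Step 2: Using the extended Euclidean algorithm or trial:
  27 * 52 = 1404 = 23 * 61 + 1.
Step 3: Since 1404 mod 61 = 1, the inverse is x = 52.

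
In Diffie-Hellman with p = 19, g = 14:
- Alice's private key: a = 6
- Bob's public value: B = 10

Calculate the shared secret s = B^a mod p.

Step 1: s = B^a mod p = 10^6 mod 19.
  10^1 mod 19 = 10
  10^2 mod 19 = (10 * 10) mod 19 = 5
  10^3 mod 19 = (5 * 10) mod 19 = 12
  10^4 mod 19 = (12 * 10) mod 19 = 6
  10^5 mod 19 = (6 * 10) mod 19 = 3
  10^6 mod 19 = (3 * 10) mod 19 = 11
Result: shared secret = 11.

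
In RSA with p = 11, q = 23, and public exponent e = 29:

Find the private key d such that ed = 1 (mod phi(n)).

Step 1: n = 11 * 23 = 253.
Step 2: phi(n) = 10 * 22 = 220.
Step 3: Find d such that 29 * d = 1 (mod 220).
Step 4: d = 29^(-1) mod 220 = 129.
Verification: 29 * 129 = 3741 = 17 * 220 + 1.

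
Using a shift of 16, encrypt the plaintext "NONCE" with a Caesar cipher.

Step 1: For each letter, shift forward by 16 positions (mod 26).
  N (position 13) -> position (13+16) mod 26 = 3 -> D
  O (position 14) -> position (14+16) mod 26 = 4 -> E
  N (position 13) -> position (13+16) mod 26 = 3 -> D
  C (position 2) -> position (2+16) mod 26 = 18 -> S
  E (position 4) -> position (4+16) mod 26 = 20 -> U
Result: DEDSU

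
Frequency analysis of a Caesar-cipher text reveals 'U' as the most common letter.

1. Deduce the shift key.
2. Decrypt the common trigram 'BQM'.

Step 1: In English, 'E' is the most frequent letter (12.7%).
Step 2: The most frequent ciphertext letter is 'U' (position 20).
Step 3: Shift = (20 - 4) mod 26 = 16.
Step 4: Decrypt 'BQM' by shifting back 16:
  B -> L
  Q -> A
  M -> W
Step 5: 'BQM' decrypts to 'LAW'.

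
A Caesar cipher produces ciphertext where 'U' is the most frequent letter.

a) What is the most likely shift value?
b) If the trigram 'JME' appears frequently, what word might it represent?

Step 1: In English, 'E' is the most frequent letter (12.7%).
Step 2: The most frequent ciphertext letter is 'U' (position 20).
Step 3: Shift = (20 - 4) mod 26 = 16.
Step 4: Decrypt 'JME' by shifting back 16:
  J -> T
  M -> W
  E -> O
Step 5: 'JME' decrypts to 'TWO'.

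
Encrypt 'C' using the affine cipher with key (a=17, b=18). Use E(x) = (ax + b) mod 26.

Step 1: Convert 'C' to number: x = 2.
Step 2: E(2) = (17 * 2 + 18) mod 26 = 52 mod 26 = 0.
Step 3: Convert 0 back to letter: A.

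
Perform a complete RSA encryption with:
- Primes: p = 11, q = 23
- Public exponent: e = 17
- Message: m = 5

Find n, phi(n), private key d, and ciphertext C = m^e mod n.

Step 1: n = 11 * 23 = 253.
Step 2: phi(n) = (11-1)(23-1) = 10 * 22 = 220.
Step 3: Find d = 17^(-1) mod 220 = 13.
  Verify: 17 * 13 = 221 = 1 (mod 220).
Step 4: C = 5^17 mod 253 = 245.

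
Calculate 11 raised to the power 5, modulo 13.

Step 1: Compute 11^5 mod 13 step by step, reducing modulo 13 at each step.
  11^1 mod 13 = 11
  11^2 mod 13 = (11 * 11) mod 13 = 4
  11^3 mod 13 = (4 * 11) mod 13 = 5
  11^4 mod 13 = (5 * 11) mod 13 = 3
  11^5 mod 13 = (3 * 11) mod 13 = 7
Step 2: Result = 7.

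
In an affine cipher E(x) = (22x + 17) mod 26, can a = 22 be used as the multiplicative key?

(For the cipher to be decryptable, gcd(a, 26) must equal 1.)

Step 1: Compute gcd(22, 26).
Step 2: gcd(22, 26) = 2.
Since gcd = 2 != 1, 22 shares a common factor with 26, so it cannot be used.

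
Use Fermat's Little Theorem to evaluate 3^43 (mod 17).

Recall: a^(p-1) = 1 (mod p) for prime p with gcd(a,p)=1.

Step 1: Since 17 is prime, by Fermat's Little Theorem: 3^16 = 1 (mod 17).
Step 2: Reduce exponent: 43 mod 16 = 11.
Step 3: So 3^43 = 3^11 (mod 17).
Step 4: 3^11 mod 17 = 7.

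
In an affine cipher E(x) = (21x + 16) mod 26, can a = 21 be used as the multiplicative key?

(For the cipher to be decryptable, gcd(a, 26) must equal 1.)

Step 1: Compute gcd(21, 26).
Step 2: gcd(21, 26) = 1.
Since gcd = 1, 21 is coprime with 26, so it is a valid key.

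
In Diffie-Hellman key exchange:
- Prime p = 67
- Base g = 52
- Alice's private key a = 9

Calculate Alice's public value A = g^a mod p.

Step 1: A = g^a mod p = 52^9 mod 67.
  52^1 mod 67 = 52
  52^2 mod 67 = (52 * 52) mod 67 = 24
  52^3 mod 67 = (24 * 52) mod 67 = 42
  52^4 mod 67 = (42 * 52) mod 67 = 40
  52^5 mod 67 = (40 * 52) mod 67 = 3
  52^6 mod 67 = (3 * 52) mod 67 = 22
  52^7 mod 67 = (22 * 52) mod 67 = 5
  52^8 mod 67 = (5 * 52) mod 67 = 59
  52^9 mod 67 = (59 * 52) mod 67 = 53
Result: A = 53.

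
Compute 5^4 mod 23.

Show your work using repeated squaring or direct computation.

Step 1: Compute 5^4 mod 23 step by step, reducing modulo 23 at each step.
  5^1 mod 23 = 5
  5^2 mod 23 = (5 * 5) mod 23 = 2
  5^3 mod 23 = (2 * 5) mod 23 = 10
  5^4 mod 23 = (10 * 5) mod 23 = 4
Step 2: Result = 4.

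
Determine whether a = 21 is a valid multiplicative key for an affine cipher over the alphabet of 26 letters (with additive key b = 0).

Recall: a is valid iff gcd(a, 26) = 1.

Step 1: Compute gcd(21, 26).
Step 2: gcd(21, 26) = 1.
Since gcd = 1, 21 is coprime with 26, so it is a valid key.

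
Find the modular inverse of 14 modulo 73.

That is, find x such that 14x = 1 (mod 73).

Step 1: We need x such that 14 * x = 1 (mod 73).
Step 2: Using the extended Euclidean algorithm or trial:
  14 * 47 = 658 = 9 * 73 + 1.
Step 3: Since 658 mod 73 = 1, the inverse is x = 47.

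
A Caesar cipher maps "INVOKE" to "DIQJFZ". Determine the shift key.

Step 1: Compare first letters: I (position 8) -> D (position 3).
Step 2: Shift = (3 - 8) mod 26 = 21.
The shift value is 21.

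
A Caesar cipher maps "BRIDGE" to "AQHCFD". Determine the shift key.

Step 1: Compare first letters: B (position 1) -> A (position 0).
Step 2: Shift = (0 - 1) mod 26 = 25.
The shift value is 25.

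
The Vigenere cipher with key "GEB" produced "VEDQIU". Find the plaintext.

Step 1: Extend key: GEBGEB
Step 2: Decrypt each letter (c - k) mod 26:
  V(21) - G(6) = (21-6) mod 26 = 15 = P
  E(4) - E(4) = (4-4) mod 26 = 0 = A
  D(3) - B(1) = (3-1) mod 26 = 2 = C
  Q(16) - G(6) = (16-6) mod 26 = 10 = K
  I(8) - E(4) = (8-4) mod 26 = 4 = E
  U(20) - B(1) = (20-1) mod 26 = 19 = T
Plaintext: PACKET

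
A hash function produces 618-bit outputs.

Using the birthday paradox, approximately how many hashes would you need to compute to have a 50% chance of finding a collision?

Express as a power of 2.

Step 1: The birthday paradox gives collision probability ~50% after sqrt(2^n) = 2^(n/2) hashes.
Step 2: For 618-bit output: 2^(618/2) = 2^309.
Step 3: Approximately 2^309 hash computations needed.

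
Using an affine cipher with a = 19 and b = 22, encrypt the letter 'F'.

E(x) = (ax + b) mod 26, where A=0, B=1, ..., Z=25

Step 1: Convert 'F' to number: x = 5.
Step 2: E(5) = (19 * 5 + 22) mod 26 = 117 mod 26 = 13.
Step 3: Convert 13 back to letter: N.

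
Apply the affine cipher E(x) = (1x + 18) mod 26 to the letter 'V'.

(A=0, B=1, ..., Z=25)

Step 1: Convert 'V' to number: x = 21.
Step 2: E(21) = (1 * 21 + 18) mod 26 = 39 mod 26 = 13.
Step 3: Convert 13 back to letter: N.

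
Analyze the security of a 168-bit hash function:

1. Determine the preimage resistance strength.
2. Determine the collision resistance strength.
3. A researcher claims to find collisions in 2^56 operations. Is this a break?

Step 1: Preimage resistance requires brute-force of 2^168 operations.
Step 2: Collision resistance (birthday bound) = 2^(168/2) = 2^84.
Step 3: The claimed attack costs 2^56 operations.
Step 4: Since 2^56 < 2^84, the claimed attack beats the generic birthday bound, so collision resistance is broken.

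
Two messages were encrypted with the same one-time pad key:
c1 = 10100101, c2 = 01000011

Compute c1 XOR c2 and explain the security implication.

Step 1: c1 XOR c2 = (m1 XOR k) XOR (m2 XOR k).
Step 2: By XOR associativity/commutativity: = m1 XOR m2 XOR k XOR k = m1 XOR m2.
Step 3: 10100101 XOR 01000011 = 11100110 = 230.
Step 4: The key cancels out! An attacker learns m1 XOR m2 = 230, revealing the relationship between plaintexts.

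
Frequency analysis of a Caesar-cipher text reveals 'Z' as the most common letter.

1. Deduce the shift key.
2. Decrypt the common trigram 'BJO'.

Step 1: In English, 'E' is the most frequent letter (12.7%).
Step 2: The most frequent ciphertext letter is 'Z' (position 25).
Step 3: Shift = (25 - 4) mod 26 = 21.
Step 4: Decrypt 'BJO' by shifting back 21:
  B -> G
  J -> O
  O -> T
Step 5: 'BJO' decrypts to 'GOT'.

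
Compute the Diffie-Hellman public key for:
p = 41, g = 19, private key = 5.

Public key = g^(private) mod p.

Step 1: A = g^a mod p = 19^5 mod 41.
  19^1 mod 41 = 19
  19^2 mod 41 = (19 * 19) mod 41 = 33
  19^3 mod 41 = (33 * 19) mod 41 = 12
  19^4 mod 41 = (12 * 19) mod 41 = 23
  19^5 mod 41 = (23 * 19) mod 41 = 27
Result: A = 27.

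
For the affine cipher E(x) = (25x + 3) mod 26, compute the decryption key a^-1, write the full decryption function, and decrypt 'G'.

Step 1: Find a^-1, the modular inverse of 25 mod 26.
Step 2: We need 25 * a^-1 = 1 (mod 26).
Step 3: 25 * 25 = 625 = 24 * 26 + 1, so a^-1 = 25.
Step 4: D(y) = 25(y - 3) mod 26.
Step 5: Apply to 'G' (y = 6): D(6) = 25 * (6 - 3) mod 26 = 25 * 3 mod 26 = 23 -> 'X'.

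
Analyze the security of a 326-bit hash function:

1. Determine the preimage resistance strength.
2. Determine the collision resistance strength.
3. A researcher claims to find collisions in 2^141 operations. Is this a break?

Step 1: Preimage resistance requires brute-force of 2^326 operations.
Step 2: Collision resistance (birthday bound) = 2^(326/2) = 2^163.
Step 3: The claimed attack costs 2^141 operations.
Step 4: Since 2^141 < 2^163, the claimed attack beats the generic birthday bound, so collision resistance is broken.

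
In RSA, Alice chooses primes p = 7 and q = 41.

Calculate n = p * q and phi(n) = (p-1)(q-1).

Step 1: n = p * q = 7 * 41 = 287.
Step 2: phi(n) = (p-1)(q-1) = 6 * 40 = 240.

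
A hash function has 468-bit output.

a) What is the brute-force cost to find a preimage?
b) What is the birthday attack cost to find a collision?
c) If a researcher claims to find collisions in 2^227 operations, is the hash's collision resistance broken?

Step 1: Preimage resistance requires brute-force of 2^468 operations.
Step 2: Collision resistance (birthday bound) = 2^(468/2) = 2^234.
Step 3: The claimed attack costs 2^227 operations.
Step 4: Since 2^227 < 2^234, the claimed attack beats the generic birthday bound, so collision resistance is broken.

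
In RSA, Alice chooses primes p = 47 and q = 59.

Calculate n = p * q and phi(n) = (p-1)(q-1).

Step 1: n = p * q = 47 * 59 = 2773.
Step 2: phi(n) = (p-1)(q-1) = 46 * 58 = 2668.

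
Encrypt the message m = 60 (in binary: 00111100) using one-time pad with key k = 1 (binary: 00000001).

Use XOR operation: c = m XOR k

Step 1: Write out the XOR operation bit by bit:
  Message: 00111100
  Key:     00000001
  XOR:     00111101
Step 2: Convert to decimal: 00111101 = 61.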